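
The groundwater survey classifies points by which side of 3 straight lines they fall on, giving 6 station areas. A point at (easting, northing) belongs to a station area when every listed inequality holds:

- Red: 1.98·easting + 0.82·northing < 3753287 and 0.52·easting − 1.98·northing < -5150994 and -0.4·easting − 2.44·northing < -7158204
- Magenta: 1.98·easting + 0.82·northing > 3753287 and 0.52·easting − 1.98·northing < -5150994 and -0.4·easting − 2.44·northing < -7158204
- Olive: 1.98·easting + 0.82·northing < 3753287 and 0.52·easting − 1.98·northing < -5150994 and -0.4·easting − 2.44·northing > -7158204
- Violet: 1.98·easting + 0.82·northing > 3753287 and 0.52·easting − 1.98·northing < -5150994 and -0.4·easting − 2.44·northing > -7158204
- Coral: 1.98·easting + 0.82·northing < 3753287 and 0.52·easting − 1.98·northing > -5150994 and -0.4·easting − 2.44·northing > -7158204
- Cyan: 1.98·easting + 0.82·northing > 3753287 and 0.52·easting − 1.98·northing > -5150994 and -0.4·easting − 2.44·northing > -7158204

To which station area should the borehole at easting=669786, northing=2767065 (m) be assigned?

Coral

1.98·669786 + 0.82·2767065 = 3595169.580, which is < 3753287
0.52·669786 − 1.98·2767065 = -5130499.980, which is > -5150994
-0.4·669786 − 2.44·2767065 = -7019553.000, which is > -7158204
This sign pattern matches Coral.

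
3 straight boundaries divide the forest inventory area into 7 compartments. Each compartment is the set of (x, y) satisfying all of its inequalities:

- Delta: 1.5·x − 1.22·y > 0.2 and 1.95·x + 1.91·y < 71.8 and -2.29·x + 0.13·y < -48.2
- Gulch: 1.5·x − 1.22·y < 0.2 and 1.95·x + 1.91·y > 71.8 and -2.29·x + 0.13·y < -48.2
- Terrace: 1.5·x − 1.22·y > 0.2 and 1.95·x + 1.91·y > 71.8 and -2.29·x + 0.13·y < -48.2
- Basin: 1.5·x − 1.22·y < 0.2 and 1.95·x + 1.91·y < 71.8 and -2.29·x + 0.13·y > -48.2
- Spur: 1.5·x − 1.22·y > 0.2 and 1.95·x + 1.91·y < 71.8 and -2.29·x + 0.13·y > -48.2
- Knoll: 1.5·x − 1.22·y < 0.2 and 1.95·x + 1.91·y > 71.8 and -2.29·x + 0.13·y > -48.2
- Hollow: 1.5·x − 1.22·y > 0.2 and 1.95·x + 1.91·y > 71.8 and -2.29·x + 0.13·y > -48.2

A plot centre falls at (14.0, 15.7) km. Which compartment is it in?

Spur

1.5·14.0 − 1.22·15.7 = 1.846, which is > 0.2
1.95·14.0 + 1.91·15.7 = 57.287, which is < 71.8
-2.29·14.0 + 0.13·15.7 = -30.019, which is > -48.2
This sign pattern matches Spur.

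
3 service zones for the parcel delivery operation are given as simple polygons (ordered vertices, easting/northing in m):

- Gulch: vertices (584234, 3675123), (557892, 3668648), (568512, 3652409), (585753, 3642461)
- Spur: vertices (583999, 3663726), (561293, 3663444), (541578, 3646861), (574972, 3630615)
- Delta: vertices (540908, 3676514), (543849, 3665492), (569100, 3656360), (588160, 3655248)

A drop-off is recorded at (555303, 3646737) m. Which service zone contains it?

Spur

Cast a ray rightward from (555303, 3646737). For each polygon, the edges (by vertex number in listed order) whose endpoints lie on opposite sides of northing = 3646737, where each meets that height, and whether that is right or left of the point:
Gulch: 3–4 at easting≈578342.2 (right), 4–1 at easting≈585554.1 (right) → 2 crossings.
Spur: 3–4 at easting≈541832.9 (left), 4–1 at easting≈579367.3 (right) → 1 crossing.
Delta: no edge straddles that height → 0 crossings.
Only Spur has an odd count, so the point is inside Spur.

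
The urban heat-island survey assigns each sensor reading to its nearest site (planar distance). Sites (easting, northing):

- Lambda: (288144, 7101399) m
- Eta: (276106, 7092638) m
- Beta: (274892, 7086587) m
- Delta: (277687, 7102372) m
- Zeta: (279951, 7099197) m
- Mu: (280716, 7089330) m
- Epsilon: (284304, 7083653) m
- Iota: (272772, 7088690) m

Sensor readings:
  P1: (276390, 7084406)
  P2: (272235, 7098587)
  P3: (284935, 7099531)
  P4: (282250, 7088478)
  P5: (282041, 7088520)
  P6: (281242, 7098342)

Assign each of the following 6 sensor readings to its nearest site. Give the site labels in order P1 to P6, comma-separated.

Beta, Delta, Lambda, Mu, Mu, Zeta

P1 → Beta (d²=7000765.00)
P2 → Delta (d²=44050529.00)
P3 → Lambda (d²=13787105.00)
P4 → Mu (d²=3079060.00)
P5 → Mu (d²=2411725.00)
P6 → Zeta (d²=2397706.00)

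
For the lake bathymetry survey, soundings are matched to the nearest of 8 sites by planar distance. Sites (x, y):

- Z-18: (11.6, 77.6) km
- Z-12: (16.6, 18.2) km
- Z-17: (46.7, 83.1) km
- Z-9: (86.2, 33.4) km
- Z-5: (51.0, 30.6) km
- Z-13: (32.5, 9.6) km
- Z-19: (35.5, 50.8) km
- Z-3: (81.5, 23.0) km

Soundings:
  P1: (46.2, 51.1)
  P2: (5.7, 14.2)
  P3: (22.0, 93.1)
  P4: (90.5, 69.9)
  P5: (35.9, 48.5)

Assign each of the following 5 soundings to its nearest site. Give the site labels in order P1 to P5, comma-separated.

P1 → Z-19 (d²=114.58)
P2 → Z-12 (d²=134.81)
P3 → Z-18 (d²=348.41)
P4 → Z-9 (d²=1350.74)
P5 → Z-19 (d²=5.45)

Z-19, Z-12, Z-18, Z-9, Z-19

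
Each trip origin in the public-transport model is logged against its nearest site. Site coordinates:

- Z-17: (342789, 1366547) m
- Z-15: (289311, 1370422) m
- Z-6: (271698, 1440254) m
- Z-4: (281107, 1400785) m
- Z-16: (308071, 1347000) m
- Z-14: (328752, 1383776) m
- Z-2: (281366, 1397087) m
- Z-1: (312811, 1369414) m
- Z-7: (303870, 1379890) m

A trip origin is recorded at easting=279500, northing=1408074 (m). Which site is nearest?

Z-4

Squared distances to each site:
Z-17: 5729989250.000; Z-15: 1513928825.000; Z-6: 1096423604.000; Z-4: 55711970.000; Z-16: 4546335517.000; Z-14: 3016152308.000; Z-2: 124196125.000; Z-1: 2604218321.000; Z-7: 1388234756.000.
Minimum at Z-4.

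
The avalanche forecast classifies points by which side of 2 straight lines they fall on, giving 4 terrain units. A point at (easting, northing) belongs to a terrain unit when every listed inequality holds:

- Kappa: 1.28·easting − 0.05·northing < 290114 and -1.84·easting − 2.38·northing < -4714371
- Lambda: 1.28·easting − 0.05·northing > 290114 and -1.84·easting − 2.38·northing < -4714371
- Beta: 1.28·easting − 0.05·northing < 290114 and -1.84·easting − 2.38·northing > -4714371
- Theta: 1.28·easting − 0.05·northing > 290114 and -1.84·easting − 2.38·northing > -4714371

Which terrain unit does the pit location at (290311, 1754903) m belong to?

Beta

1.28·290311 − 0.05·1754903 = 283852.930, which is < 290114
-1.84·290311 − 2.38·1754903 = -4710841.380, which is > -4714371
This sign pattern matches Beta.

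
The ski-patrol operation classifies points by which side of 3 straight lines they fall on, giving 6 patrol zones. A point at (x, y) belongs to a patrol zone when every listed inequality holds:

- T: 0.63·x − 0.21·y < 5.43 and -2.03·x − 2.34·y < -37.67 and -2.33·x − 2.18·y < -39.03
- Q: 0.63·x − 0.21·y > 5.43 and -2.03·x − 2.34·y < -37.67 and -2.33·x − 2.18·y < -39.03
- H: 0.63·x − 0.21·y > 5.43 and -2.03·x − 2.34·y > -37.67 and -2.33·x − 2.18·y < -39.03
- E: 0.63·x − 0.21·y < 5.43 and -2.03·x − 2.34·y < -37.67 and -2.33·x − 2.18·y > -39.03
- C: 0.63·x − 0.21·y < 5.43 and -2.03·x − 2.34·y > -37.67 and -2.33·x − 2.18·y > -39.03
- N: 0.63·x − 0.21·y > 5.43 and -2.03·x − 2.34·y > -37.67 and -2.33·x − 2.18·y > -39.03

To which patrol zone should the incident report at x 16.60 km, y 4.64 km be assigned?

Q

0.63·16.60 − 0.21·4.64 = 9.484, which is > 5.43
-2.03·16.60 − 2.34·4.64 = -44.556, which is < -37.67
-2.33·16.60 − 2.18·4.64 = -48.793, which is < -39.03
This sign pattern matches Q.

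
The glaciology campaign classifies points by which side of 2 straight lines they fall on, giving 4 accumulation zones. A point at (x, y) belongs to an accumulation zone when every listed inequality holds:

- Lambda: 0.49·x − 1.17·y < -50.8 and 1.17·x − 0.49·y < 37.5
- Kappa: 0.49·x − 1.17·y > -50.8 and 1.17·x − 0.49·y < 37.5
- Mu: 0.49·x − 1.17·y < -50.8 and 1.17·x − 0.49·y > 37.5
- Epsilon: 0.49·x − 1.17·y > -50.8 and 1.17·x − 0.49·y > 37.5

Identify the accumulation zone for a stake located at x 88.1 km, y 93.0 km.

0.49·88.1 − 1.17·93.0 = -65.641, which is < -50.8
1.17·88.1 − 0.49·93.0 = 57.507, which is > 37.5
This sign pattern matches Mu.

Mu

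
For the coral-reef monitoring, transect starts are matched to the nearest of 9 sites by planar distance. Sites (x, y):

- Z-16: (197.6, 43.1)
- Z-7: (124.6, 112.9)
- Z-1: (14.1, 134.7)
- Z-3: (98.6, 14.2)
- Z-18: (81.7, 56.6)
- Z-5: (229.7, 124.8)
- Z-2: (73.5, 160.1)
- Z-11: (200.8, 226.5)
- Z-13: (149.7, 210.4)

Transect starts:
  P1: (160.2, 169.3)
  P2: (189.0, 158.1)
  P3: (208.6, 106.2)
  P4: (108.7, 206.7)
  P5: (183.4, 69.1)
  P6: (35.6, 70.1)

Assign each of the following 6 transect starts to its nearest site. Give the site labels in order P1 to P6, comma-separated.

P1 → Z-13 (d²=1799.46)
P2 → Z-5 (d²=2765.38)
P3 → Z-5 (d²=791.17)
P4 → Z-13 (d²=1694.69)
P5 → Z-16 (d²=877.64)
P6 → Z-18 (d²=2307.46)

Z-13, Z-5, Z-5, Z-13, Z-16, Z-18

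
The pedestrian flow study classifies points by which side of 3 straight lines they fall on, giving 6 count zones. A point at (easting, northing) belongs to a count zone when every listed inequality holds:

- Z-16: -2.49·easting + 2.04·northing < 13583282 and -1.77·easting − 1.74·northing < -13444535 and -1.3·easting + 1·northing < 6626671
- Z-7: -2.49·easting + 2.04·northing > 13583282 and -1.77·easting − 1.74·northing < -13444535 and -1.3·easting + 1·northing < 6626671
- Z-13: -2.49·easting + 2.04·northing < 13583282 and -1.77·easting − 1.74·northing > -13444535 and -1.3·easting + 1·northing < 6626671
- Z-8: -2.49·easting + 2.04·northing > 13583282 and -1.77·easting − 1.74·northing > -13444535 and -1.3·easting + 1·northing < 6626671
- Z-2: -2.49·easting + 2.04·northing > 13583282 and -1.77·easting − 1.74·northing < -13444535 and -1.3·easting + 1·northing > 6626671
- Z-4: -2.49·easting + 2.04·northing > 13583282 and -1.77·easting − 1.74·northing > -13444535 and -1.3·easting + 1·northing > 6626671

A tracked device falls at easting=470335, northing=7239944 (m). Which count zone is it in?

Z-4

-2.49·470335 + 2.04·7239944 = 13598351.610, which is > 13583282
-1.77·470335 − 1.74·7239944 = -13429995.510, which is > -13444535
-1.3·470335 + 1·7239944 = 6628508.500, which is > 6626671
This sign pattern matches Z-4.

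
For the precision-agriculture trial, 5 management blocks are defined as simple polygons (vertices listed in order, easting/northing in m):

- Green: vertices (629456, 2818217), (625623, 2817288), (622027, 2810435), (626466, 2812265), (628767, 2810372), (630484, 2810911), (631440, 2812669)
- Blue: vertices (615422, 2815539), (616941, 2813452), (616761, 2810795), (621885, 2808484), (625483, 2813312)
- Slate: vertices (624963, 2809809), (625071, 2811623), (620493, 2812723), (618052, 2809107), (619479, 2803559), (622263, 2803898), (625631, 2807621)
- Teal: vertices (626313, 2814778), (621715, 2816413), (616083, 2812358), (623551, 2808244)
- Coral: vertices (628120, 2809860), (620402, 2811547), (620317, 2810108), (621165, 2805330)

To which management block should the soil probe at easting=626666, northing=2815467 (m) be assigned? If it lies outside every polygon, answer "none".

Cast a ray rightward from (626666, 2815467). For each polygon, the edges (by vertex number in listed order) whose endpoints lie on opposite sides of northing = 2815467, where each meets that height, and whether that is right or left of the point:
Green: 2–3 at easting≈624667.5 (left), 7–1 at easting≈630439.4 (right) → 1 crossing.
Blue: 1–2 at easting≈615474.4 (left), 5–1 at easting≈615747.3 (left) → 0 crossings.
Slate: no edge straddles that height → 0 crossings.
Teal: 1–2 at easting≈624375.4 (left), 2–3 at easting≈620401.1 (left) → 0 crossings.
Coral: no edge straddles that height → 0 crossings.
Only Green has an odd count, so the point is inside Green.

Green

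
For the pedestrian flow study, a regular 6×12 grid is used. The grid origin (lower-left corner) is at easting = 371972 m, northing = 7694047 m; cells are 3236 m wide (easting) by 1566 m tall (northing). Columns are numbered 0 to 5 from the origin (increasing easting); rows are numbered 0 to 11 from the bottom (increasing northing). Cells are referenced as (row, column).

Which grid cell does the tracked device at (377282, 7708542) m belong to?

(9, 1)

Column index: ⌊(377282 − 371972) / 3236⌋ = ⌊1.641⌋ = 1
Row offset from origin: ⌊(7708542 − 7694047) / 1566⌋ = ⌊9.256⌋ = 9 → row 9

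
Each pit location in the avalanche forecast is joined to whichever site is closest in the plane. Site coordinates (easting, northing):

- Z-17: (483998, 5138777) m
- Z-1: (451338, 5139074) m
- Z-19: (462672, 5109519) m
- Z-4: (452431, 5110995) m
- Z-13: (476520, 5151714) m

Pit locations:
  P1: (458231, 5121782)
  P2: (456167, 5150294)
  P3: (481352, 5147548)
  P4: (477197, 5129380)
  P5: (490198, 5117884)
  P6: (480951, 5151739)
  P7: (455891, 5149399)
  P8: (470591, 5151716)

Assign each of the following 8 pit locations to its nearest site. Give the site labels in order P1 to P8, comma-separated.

Z-4, Z-1, Z-13, Z-17, Z-17, Z-13, Z-1, Z-13

P1 → Z-4 (d²=149999369.00)
P2 → Z-1 (d²=149207641.00)
P3 → Z-13 (d²=40703780.00)
P4 → Z-17 (d²=134557210.00)
P5 → Z-17 (d²=474957449.00)
P6 → Z-13 (d²=19634386.00)
P7 → Z-1 (d²=127335434.00)
P8 → Z-13 (d²=35153045.00)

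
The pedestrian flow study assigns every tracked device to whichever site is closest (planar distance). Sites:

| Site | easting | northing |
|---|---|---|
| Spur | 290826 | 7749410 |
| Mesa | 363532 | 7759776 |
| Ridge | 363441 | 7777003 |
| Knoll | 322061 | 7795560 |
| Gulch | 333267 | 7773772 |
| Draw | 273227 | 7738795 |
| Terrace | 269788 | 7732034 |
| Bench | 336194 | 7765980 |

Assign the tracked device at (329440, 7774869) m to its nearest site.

Squared distances to each site:
Spur: 2139201677.000; Mesa: 1390063113.000; Ridge: 1160621957.000; Knoll: 482567122.000; Gulch: 15849338.000; Draw: 4461234845.000; Terrace: 5393198329.000; Bench: 124630837.000.
Minimum at Gulch.

Gulch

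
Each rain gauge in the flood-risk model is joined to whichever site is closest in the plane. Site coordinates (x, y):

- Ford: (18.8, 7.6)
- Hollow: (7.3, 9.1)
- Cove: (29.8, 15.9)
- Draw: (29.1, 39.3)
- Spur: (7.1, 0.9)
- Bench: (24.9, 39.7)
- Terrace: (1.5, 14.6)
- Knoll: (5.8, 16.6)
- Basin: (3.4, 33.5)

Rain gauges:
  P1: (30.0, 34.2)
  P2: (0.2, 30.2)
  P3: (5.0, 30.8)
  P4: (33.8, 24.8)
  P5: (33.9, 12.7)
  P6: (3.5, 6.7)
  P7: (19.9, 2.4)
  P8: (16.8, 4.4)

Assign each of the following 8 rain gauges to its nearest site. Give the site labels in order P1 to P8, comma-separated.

P1 → Draw (d²=26.82)
P2 → Basin (d²=21.13)
P3 → Basin (d²=9.85)
P4 → Cove (d²=95.21)
P5 → Cove (d²=27.05)
P6 → Hollow (d²=20.20)
P7 → Ford (d²=28.25)
P8 → Ford (d²=14.24)

Draw, Basin, Basin, Cove, Cove, Hollow, Ford, Ford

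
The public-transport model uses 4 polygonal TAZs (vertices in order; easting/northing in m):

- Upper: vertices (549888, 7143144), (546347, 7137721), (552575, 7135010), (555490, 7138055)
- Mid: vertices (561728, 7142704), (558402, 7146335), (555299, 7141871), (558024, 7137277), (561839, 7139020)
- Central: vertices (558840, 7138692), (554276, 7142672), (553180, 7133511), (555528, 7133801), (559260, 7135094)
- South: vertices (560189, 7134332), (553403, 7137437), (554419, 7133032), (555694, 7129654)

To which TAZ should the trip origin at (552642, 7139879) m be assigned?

Upper

Cast a ray rightward from (552642, 7139879). For each polygon, the edges (by vertex number in listed order) whose endpoints lie on opposite sides of northing = 7139879, where each meets that height, and whether that is right or left of the point:
Upper: 1–2 at easting≈547756.1 (left), 4–1 at easting≈553482.1 (right) → 1 crossing.
Mid: 3–4 at easting≈556480.6 (right), 5–1 at easting≈561813.1 (right) → 2 crossings.
Central: 1–2 at easting≈557478.8 (right), 2–3 at easting≈553941.9 (right) → 2 crossings.
South: no edge straddles that height → 0 crossings.
Only Upper has an odd count, so the point is inside Upper.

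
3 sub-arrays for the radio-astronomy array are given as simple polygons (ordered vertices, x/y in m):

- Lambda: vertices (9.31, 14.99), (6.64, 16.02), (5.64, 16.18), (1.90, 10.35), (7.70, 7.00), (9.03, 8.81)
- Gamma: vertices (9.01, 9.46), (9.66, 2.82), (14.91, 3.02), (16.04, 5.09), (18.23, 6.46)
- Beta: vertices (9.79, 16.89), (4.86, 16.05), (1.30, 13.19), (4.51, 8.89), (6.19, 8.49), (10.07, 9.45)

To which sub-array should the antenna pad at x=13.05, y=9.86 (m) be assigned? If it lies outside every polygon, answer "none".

Cast a ray rightward from (13.05, 9.86). For each polygon, the edges (by vertex number in listed order) whose endpoints lie on opposite sides of y = 9.86, where each meets that height, and whether that is right or left of the point:
Lambda: 4–5 at x≈2.748 (left), 6–1 at x≈9.078 (left) → 0 crossings.
Gamma: no edge straddles that height → 0 crossings.
Beta: 3–4 at x≈3.786 (left), 6–1 at x≈10.055 (left) → 0 crossings.
All counts are even, so the point lies outside every listed polygon.

none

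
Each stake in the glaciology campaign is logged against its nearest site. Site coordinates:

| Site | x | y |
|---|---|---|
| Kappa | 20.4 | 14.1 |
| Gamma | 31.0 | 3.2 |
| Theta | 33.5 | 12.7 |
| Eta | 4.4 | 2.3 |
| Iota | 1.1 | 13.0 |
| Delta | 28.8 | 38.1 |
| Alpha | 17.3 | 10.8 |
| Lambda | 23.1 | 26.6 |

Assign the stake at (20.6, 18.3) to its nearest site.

Squared distances to each site:
Kappa: 17.680; Gamma: 336.170; Theta: 197.770; Eta: 518.440; Iota: 408.340; Delta: 459.280; Alpha: 67.140; Lambda: 75.140.
Minimum at Kappa.

Kappa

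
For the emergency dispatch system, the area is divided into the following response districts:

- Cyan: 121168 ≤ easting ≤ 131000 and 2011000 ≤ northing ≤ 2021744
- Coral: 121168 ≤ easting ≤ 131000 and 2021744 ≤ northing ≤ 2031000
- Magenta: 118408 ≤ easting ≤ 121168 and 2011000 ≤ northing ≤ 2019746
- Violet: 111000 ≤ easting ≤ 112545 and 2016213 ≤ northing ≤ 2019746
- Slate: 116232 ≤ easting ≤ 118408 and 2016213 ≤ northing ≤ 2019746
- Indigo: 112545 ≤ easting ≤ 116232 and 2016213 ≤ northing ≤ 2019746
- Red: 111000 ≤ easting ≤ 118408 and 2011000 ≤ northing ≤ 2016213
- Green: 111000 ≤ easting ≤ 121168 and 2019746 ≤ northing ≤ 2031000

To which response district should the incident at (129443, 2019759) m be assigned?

The point has easting = 129443 and northing = 2019759.
Only Cyan satisfies 121168 ≤ easting ≤ 131000 and 2011000 ≤ northing ≤ 2021744.

Cyan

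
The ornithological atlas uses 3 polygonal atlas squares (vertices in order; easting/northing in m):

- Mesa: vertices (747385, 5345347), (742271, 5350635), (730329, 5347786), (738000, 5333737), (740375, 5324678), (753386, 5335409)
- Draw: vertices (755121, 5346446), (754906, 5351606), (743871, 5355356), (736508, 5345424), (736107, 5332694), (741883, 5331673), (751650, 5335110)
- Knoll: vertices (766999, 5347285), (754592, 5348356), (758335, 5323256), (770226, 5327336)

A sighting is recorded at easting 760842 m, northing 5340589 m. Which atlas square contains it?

Knoll

Cast a ray rightward from (760842, 5340589). For each polygon, the edges (by vertex number in listed order) whose endpoints lie on opposite sides of northing = 5340589, where each meets that height, and whether that is right or left of the point:
Mesa: 3–4 at easting≈734258.7 (left), 6–1 at easting≈750258.1 (left) → 0 crossings.
Draw: 4–5 at easting≈736355.7 (left), 7–1 at easting≈753327.6 (left) → 0 crossings.
Knoll: 2–3 at easting≈755750.2 (left), 4–1 at easting≈768082.2 (right) → 1 crossing.
Only Knoll has an odd count, so the point is inside Knoll.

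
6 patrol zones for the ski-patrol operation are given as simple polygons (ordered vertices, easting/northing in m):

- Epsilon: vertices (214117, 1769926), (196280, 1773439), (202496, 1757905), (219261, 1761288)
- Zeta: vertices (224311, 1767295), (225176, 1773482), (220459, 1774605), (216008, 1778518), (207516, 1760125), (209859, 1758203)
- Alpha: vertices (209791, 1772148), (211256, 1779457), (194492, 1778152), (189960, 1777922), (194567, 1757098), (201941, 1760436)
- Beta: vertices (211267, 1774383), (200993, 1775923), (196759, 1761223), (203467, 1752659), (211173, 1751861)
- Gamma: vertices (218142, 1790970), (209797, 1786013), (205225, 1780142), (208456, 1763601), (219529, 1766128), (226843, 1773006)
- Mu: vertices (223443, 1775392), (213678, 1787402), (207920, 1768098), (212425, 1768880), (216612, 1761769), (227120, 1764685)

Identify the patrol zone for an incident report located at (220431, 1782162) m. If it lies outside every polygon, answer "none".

Cast a ray rightward from (220431, 1782162). For each polygon, the edges (by vertex number in listed order) whose endpoints lie on opposite sides of northing = 1782162, where each meets that height, and whether that is right or left of the point:
Epsilon: no edge straddles that height → 0 crossings.
Zeta: no edge straddles that height → 0 crossings.
Alpha: no edge straddles that height → 0 crossings.
Beta: no edge straddles that height → 0 crossings.
Gamma: 2–3 at easting≈206798.1 (left), 6–1 at easting≈222408.2 (right) → 1 crossing.
Mu: 1–2 at easting≈217938.5 (left), 2–3 at easting≈212115.0 (left) → 0 crossings.
Only Gamma has an odd count, so the point is inside Gamma.

Gamma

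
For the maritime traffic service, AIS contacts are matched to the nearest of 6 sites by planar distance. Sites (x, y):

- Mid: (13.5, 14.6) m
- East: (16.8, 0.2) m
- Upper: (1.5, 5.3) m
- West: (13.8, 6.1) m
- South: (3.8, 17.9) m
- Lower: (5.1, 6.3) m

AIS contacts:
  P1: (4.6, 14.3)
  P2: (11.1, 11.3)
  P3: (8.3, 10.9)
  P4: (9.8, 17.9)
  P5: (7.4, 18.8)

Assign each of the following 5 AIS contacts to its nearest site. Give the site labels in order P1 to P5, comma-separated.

P1 → South (d²=13.60)
P2 → Mid (d²=16.65)
P3 → Lower (d²=31.40)
P4 → Mid (d²=24.58)
P5 → South (d²=13.77)

South, Mid, Lower, Mid, South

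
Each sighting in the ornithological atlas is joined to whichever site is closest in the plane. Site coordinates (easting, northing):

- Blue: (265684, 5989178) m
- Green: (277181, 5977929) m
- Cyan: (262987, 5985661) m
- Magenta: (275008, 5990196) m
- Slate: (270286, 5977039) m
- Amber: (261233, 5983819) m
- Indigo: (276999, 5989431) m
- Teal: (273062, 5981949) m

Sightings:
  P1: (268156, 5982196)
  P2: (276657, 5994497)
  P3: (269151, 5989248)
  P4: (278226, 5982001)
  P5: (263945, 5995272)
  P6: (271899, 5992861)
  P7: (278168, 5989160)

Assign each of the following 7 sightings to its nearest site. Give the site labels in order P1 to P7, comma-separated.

P1 → Teal (d²=24129845.00)
P2 → Magenta (d²=21217802.00)
P3 → Blue (d²=12024989.00)
P4 → Green (d²=17673209.00)
P5 → Blue (d²=40160957.00)
P6 → Magenta (d²=16768106.00)
P7 → Indigo (d²=1440002.00)

Teal, Magenta, Blue, Green, Blue, Magenta, Indigo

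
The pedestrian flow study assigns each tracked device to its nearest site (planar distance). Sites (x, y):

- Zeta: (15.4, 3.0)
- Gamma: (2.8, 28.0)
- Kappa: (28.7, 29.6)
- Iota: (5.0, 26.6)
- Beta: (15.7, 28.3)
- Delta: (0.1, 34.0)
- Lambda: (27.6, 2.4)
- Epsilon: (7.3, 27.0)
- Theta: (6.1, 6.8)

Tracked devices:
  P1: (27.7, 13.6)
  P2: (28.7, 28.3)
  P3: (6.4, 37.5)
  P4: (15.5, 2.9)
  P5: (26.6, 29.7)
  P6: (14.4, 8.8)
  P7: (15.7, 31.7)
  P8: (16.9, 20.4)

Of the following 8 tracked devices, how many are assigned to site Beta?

P1 → Lambda
P2 → Kappa
P3 → Delta
P4 → Zeta
P5 → Kappa
P6 → Zeta
P7 → Beta
P8 → Beta
2 of the 8 go to Beta.

2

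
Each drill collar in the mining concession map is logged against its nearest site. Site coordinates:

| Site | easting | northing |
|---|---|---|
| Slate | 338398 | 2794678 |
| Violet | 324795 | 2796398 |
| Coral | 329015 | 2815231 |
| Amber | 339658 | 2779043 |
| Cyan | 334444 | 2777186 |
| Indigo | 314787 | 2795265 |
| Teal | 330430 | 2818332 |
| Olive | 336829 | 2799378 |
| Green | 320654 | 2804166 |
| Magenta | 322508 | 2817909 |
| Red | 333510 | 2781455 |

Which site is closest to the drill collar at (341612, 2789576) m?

Slate

Squared distances to each site:
Slate: 36360200.000; Violet: 329351173.000; Coral: 816863434.000; Amber: 114762205.000; Cyan: 204892324.000; Indigo: 751945346.000; Teal: 951944660.000; Olive: 118956293.000; Green: 652105864.000; Magenta: 1167721705.000; Red: 131593045.000.
Minimum at Slate.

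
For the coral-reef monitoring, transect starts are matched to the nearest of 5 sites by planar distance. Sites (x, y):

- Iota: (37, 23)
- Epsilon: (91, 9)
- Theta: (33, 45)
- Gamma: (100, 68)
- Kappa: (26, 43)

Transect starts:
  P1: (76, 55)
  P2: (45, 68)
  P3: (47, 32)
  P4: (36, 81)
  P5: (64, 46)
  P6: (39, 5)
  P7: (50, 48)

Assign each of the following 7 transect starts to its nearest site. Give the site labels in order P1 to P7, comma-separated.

P1 → Gamma (d²=745.00)
P2 → Theta (d²=673.00)
P3 → Iota (d²=181.00)
P4 → Theta (d²=1305.00)
P5 → Theta (d²=962.00)
P6 → Iota (d²=328.00)
P7 → Theta (d²=298.00)

Gamma, Theta, Iota, Theta, Theta, Iota, Theta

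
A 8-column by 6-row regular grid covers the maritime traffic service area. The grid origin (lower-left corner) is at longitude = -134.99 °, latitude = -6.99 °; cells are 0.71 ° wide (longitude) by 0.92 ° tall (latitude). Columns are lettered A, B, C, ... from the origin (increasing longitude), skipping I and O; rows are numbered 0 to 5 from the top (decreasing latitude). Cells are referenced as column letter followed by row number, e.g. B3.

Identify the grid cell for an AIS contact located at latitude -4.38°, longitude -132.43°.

Column index: ⌊(-132.43 − -134.99) / 0.71⌋ = ⌊3.606⌋ = 3 → column D
Row offset from origin: ⌊(-4.38 − -6.99) / 0.92⌋ = ⌊2.837⌋ = 2 → row 3 (counted from top)

D3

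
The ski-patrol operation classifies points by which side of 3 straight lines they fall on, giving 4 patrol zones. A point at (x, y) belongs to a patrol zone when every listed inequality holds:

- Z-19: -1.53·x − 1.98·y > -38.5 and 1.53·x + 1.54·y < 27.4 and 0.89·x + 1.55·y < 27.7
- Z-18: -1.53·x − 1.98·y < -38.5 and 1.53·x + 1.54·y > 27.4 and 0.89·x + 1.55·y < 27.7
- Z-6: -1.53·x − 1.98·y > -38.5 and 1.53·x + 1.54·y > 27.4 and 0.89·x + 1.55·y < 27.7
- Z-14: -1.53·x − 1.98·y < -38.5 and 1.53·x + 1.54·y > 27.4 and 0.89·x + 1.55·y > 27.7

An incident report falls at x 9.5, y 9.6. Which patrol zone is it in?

Z-6

-1.53·9.5 − 1.98·9.6 = -33.543, which is > -38.5
1.53·9.5 + 1.54·9.6 = 29.319, which is > 27.4
0.89·9.5 + 1.55·9.6 = 23.335, which is < 27.7
This sign pattern matches Z-6.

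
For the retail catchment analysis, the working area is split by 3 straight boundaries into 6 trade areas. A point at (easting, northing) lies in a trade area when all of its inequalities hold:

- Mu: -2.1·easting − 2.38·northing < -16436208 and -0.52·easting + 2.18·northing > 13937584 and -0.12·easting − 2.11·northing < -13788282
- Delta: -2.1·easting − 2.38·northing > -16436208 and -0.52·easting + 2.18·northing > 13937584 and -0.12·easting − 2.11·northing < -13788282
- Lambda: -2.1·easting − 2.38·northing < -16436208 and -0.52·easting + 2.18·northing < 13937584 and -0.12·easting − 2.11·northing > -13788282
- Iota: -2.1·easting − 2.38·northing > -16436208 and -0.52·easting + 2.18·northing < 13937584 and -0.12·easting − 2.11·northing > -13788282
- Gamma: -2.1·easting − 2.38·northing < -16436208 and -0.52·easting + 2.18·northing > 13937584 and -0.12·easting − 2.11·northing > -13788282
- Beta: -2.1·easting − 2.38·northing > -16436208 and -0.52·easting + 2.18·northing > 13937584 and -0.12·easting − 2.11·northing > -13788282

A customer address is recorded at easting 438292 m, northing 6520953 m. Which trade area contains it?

-2.1·438292 − 2.38·6520953 = -16440281.340, which is < -16436208
-0.52·438292 + 2.18·6520953 = 13987765.700, which is > 13937584
-0.12·438292 − 2.11·6520953 = -13811805.870, which is < -13788282
This sign pattern matches Mu.

Mu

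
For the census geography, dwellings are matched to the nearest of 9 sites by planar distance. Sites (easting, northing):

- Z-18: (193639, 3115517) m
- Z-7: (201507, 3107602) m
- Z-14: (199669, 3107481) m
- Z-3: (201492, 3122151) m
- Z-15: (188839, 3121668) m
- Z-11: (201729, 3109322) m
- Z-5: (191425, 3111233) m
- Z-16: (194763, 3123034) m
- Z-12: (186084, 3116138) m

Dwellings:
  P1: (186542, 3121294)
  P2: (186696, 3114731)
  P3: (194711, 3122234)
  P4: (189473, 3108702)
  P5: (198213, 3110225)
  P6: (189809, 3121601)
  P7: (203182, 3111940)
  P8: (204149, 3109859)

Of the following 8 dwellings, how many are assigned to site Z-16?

P1 → Z-15
P2 → Z-12
P3 → Z-16
P4 → Z-5
P5 → Z-14
P6 → Z-15
P7 → Z-11
P8 → Z-11
1 of the 8 goes to Z-16.

1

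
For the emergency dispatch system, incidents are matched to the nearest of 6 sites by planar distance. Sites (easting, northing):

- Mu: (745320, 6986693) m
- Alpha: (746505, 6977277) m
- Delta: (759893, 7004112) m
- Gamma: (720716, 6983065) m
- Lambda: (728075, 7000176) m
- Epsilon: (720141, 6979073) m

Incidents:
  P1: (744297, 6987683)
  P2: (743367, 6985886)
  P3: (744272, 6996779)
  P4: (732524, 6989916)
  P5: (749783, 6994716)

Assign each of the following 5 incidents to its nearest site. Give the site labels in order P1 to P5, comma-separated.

P1 → Mu (d²=2026629.00)
P2 → Mu (d²=4465458.00)
P3 → Mu (d²=102825700.00)
P4 → Lambda (d²=125061201.00)
P5 → Mu (d²=84286898.00)

Mu, Mu, Mu, Lambda, Mu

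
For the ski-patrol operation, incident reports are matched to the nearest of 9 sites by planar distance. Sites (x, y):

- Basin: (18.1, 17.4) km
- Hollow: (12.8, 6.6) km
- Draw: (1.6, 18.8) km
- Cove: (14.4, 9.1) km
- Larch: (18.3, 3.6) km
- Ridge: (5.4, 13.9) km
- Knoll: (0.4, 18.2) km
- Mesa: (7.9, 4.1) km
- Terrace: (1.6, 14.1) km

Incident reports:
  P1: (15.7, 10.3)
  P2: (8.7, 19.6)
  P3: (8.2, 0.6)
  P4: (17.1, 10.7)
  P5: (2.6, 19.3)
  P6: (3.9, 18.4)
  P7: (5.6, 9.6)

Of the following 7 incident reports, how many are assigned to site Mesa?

P1 → Cove
P2 → Ridge
P3 → Mesa
P4 → Cove
P5 → Draw
P6 → Draw
P7 → Ridge
1 of the 7 goes to Mesa.

1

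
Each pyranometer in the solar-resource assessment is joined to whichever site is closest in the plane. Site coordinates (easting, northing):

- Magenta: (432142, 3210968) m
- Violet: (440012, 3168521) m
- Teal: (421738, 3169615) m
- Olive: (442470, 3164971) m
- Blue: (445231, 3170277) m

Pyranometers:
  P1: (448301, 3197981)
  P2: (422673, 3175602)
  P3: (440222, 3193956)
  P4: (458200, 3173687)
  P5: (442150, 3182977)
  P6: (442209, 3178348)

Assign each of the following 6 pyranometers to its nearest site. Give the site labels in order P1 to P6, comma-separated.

Magenta, Teal, Magenta, Blue, Blue, Blue

P1 → Magenta (d²=429775450.00)
P2 → Teal (d²=36718394.00)
P3 → Magenta (d²=354694544.00)
P4 → Blue (d²=179823061.00)
P5 → Blue (d²=170782561.00)
P6 → Blue (d²=74273525.00)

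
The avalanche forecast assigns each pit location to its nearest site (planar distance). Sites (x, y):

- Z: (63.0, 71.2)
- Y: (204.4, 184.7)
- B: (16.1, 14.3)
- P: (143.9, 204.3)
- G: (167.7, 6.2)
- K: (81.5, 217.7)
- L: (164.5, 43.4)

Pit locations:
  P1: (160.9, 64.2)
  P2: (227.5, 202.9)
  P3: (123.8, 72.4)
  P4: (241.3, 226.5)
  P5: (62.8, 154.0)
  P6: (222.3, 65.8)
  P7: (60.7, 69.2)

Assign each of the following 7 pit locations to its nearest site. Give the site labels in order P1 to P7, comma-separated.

L, Y, L, Y, K, L, Z

P1 → L (d²=445.60)
P2 → Y (d²=864.85)
P3 → L (d²=2497.49)
P4 → Y (d²=3108.85)
P5 → K (d²=4407.38)
P6 → L (d²=3842.60)
P7 → Z (d²=9.29)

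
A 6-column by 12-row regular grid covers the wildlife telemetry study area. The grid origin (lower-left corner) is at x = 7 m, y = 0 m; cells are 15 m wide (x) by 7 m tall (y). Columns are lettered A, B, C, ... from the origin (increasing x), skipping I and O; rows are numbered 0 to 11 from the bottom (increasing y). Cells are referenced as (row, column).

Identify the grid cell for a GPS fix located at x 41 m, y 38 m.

(5, C)

Column index: ⌊(41 − 7) / 15⌋ = ⌊2.267⌋ = 2 → column C
Row offset from origin: ⌊(38 − 0) / 7⌋ = ⌊5.429⌋ = 5 → row 5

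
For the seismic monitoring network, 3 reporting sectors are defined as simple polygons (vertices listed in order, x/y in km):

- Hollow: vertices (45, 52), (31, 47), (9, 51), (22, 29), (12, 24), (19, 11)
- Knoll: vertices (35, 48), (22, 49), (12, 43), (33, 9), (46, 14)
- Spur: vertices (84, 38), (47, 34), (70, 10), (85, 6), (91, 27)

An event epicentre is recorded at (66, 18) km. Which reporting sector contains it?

Spur

Cast a ray rightward from (66, 18). For each polygon, the edges (by vertex number in listed order) whose endpoints lie on opposite sides of y = 18, where each meets that height, and whether that is right or left of the point:
Hollow: 5–6 at x≈15.2 (left), 6–1 at x≈23.4 (left) → 0 crossings.
Knoll: 3–4 at x≈27.4 (left), 5–1 at x≈44.7 (left) → 0 crossings.
Spur: 2–3 at x≈62.3 (left), 4–5 at x≈88.4 (right) → 1 crossing.
Only Spur has an odd count, so the point is inside Spur.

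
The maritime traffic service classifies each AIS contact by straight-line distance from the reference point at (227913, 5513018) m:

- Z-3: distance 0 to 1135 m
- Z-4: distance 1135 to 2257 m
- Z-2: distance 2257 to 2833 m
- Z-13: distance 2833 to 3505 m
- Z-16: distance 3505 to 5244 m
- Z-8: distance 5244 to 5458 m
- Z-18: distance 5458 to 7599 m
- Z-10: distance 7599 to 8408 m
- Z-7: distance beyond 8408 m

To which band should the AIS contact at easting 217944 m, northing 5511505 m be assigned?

Distance = √((217944−227913)² + (5511505−5513018)²) = √(99380961.000 + 2289169.000) = 10083.161 m.
8408 ≤ 10083.161 < ∞ → Z-7.

Z-7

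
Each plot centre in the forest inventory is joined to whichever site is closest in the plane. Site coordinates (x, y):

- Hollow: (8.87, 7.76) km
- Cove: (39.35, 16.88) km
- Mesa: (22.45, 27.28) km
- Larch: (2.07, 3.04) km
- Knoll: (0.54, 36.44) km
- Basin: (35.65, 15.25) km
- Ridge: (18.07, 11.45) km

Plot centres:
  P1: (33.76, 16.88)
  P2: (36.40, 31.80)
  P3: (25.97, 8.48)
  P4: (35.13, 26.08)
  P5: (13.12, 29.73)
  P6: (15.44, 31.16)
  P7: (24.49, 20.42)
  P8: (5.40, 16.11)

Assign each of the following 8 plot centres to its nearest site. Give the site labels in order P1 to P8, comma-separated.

Basin, Mesa, Ridge, Cove, Mesa, Mesa, Mesa, Hollow

P1 → Basin (d²=6.23)
P2 → Mesa (d²=215.03)
P3 → Ridge (d²=71.23)
P4 → Cove (d²=102.45)
P5 → Mesa (d²=93.05)
P6 → Mesa (d²=64.19)
P7 → Mesa (d²=51.22)
P8 → Hollow (d²=81.76)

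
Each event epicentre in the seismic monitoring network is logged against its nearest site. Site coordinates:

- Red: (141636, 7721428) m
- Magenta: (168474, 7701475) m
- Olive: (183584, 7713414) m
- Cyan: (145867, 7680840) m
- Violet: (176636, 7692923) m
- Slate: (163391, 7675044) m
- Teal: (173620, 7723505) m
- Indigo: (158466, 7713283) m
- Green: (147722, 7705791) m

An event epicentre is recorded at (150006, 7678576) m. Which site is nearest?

Squared distances to each site:
Red: 1906350804.000; Magenta: 865431225.000; Olive: 2341168328.000; Cyan: 22257017.000; Violet: 914993309.000; Slate: 191633249.000; Teal: 2576236037.000; Indigo: 1276147449.000; Green: 745872881.000.
Minimum at Cyan.

Cyan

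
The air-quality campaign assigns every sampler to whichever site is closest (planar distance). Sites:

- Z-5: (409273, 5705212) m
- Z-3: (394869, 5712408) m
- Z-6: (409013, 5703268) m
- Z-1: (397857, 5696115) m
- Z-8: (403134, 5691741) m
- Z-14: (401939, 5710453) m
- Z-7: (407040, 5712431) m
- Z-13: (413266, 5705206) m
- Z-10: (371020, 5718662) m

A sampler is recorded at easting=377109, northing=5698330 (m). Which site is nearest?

Z-1

Squared distances to each site:
Z-5: 1081884820.000; Z-3: 513607684.000; Z-6: 1042249060.000; Z-1: 435385729.000; Z-8: 720715546.000; Z-14: 763496029.000; Z-7: 1094702962.000; Z-13: 1354608025.000; Z-10: 450466145.000.
Minimum at Z-1.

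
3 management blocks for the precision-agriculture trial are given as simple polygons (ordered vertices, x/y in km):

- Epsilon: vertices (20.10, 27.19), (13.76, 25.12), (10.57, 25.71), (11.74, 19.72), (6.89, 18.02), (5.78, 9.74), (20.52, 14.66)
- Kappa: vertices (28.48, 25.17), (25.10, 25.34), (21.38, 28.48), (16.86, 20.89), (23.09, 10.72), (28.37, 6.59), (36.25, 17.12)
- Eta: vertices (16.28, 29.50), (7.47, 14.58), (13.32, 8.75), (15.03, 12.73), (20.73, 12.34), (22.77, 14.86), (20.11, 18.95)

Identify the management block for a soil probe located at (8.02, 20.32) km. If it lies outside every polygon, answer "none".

Cast a ray rightward from (8.02, 20.32). For each polygon, the edges (by vertex number in listed order) whose endpoints lie on opposite sides of y = 20.32, where each meets that height, and whether that is right or left of the point:
Epsilon: 3–4 at x≈11.623 (right), 7–1 at x≈20.330 (right) → 2 crossings.
Kappa: 4–5 at x≈17.209 (right), 7–1 at x≈33.161 (right) → 2 crossings.
Eta: 1–2 at x≈10.859 (right), 7–1 at x≈19.613 (right) → 2 crossings.
All counts are even, so the point lies outside every listed polygon.

none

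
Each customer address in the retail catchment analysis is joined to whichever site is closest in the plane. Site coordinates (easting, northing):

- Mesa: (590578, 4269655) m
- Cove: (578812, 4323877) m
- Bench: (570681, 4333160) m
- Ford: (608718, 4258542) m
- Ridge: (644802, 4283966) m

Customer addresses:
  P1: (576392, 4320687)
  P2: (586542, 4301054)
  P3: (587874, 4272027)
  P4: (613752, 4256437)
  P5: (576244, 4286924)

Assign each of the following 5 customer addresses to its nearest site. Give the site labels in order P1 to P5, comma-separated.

Cove, Cove, Mesa, Ford, Mesa

P1 → Cove (d²=16032500.00)
P2 → Cove (d²=580642229.00)
P3 → Mesa (d²=12938000.00)
P4 → Ford (d²=29772181.00)
P5 → Mesa (d²=503681917.00)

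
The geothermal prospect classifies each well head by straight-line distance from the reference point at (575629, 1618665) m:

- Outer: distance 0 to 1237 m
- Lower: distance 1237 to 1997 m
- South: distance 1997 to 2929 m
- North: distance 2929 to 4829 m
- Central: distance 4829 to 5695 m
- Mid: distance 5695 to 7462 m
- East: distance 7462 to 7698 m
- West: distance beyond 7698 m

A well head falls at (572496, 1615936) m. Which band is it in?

North

Distance = √((572496−575629)² + (1615936−1618665)²) = √(9815689.000 + 7447441.000) = 4154.892 m.
2929 ≤ 4154.892 < 4829 → North.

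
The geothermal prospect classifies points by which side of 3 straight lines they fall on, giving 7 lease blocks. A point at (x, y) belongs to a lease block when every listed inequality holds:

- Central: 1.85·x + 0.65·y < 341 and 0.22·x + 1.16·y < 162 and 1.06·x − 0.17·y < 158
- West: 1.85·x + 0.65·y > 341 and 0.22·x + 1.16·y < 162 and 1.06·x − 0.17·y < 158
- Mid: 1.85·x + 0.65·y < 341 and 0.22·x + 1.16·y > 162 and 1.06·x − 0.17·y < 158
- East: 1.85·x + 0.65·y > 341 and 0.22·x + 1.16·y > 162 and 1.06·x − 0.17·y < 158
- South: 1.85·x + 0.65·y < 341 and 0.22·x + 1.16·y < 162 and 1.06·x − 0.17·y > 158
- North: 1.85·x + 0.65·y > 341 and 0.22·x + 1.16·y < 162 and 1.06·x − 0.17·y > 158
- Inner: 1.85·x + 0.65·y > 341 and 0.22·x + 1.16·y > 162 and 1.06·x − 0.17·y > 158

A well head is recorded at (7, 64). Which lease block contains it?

Central

1.85·7 + 0.65·64 = 54.550, which is < 341
0.22·7 + 1.16·64 = 75.780, which is < 162
1.06·7 − 0.17·64 = -3.460, which is < 158
This sign pattern matches Central.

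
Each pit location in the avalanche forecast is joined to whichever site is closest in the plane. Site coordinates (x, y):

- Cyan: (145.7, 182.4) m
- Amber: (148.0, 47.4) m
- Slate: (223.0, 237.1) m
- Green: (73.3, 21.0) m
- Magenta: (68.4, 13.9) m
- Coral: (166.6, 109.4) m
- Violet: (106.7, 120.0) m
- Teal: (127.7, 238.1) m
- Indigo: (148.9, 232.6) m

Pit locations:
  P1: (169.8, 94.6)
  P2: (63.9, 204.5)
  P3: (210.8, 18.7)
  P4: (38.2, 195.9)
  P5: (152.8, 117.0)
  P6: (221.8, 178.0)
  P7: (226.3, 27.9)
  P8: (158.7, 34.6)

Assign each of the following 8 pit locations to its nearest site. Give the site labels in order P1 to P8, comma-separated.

Coral, Teal, Amber, Teal, Coral, Slate, Amber, Amber

P1 → Coral (d²=229.28)
P2 → Teal (d²=5199.40)
P3 → Amber (d²=4767.53)
P4 → Teal (d²=9791.09)
P5 → Coral (d²=248.20)
P6 → Slate (d²=3494.25)
P7 → Amber (d²=6511.14)
P8 → Amber (d²=278.33)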